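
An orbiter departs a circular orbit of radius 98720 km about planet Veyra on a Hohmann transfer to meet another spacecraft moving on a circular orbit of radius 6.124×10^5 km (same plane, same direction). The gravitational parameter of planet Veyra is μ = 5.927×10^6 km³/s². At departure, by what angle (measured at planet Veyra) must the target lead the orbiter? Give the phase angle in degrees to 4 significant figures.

φ = 100.4°

Semi-major axis of the transfer orbit: a_t = (98720 + 6.124×10^5)/2 = 3.5556×10^5 km.
Transfer time t = π√(a_t³/μ) = 2.7359×10^5 s.
Target angular speed ω₂ = √(μ/r₂³) = 5.0800×10^-6 rad/s.
Angle swept by the target during transfer: ω₂·t = 1.3898 rad = 79.63°.
Arrival is 180° from departure on the ellipse, so φ = 180° − 79.63° = 100.4°.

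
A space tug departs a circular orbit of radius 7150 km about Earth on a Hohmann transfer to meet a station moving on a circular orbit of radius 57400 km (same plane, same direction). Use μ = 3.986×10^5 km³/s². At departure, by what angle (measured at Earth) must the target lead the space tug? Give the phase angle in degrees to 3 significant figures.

φ = 104°

The Hohmann ellipse has a_t = (r₁ + r₂)/2 = 32275 km.
The half-period of the transfer ellipse is t = π√(a_t³/μ) = 28852 s.
Target angular speed ω₂ = √(μ/r₂³) = 4.5909×10^-5 rad/s.
Angle swept by the target during transfer: ω₂·t = 1.3246 rad = 75.89°.
The space tug traverses 180° on the transfer ellipse, so the target must lead by 180° − 75.89° = 104°.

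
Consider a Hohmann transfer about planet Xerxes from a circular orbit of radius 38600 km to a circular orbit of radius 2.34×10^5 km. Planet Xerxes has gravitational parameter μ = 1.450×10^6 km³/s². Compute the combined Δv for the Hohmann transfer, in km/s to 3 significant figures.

Δv = 3.07 km/s

Semi-major axis of the transfer orbit: a_t = (38600 + 2.340×10^5)/2 = 1.363×10^5 km.
Circular speed at r₁: v₁ = √(μ/r₁) = √(1.450×10^6/38600) = 6.1290 km/s.
On the transfer ellipse at r₁, vis-viva gives v_p = √[μ(2/r₁ − 1/a_t)] = 8.0306 km/s.
First burn Δv₁ = |v_p − v₁| = 1.9016 km/s.
Circular speed at r₂: v₂ = √(μ/r₂) = 2.4893 km/s.
Transfer-orbit speed at r₂: v_a = √[μ(2/r₂ − 1/a_t)] = 1.3247 km/s.
Second burn Δv₂ = |v₂ − v_a| = 1.1646 km/s.
Δv = Δv₁ + Δv₂ = 1.9016 + 1.1646 = 3.066 km/s.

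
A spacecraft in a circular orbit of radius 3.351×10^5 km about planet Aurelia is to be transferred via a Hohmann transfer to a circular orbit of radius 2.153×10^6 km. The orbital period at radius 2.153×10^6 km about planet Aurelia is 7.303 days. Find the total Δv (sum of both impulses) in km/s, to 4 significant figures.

Δv = 27.46 km/s

From Kepler's third law T² = 4π²r³/μ at r = 2.153×10^6 km, T = 7.303 days = 7.303 × 86400 s = 6.309792×10^5 s: μ = 4π²r³/T² = 9.89605×10^8 km³/s².
Semi-major axis of the transfer orbit: a_t = (3.351×10^5 + 2.153×10^6)/2 = 1.24405×10^6 km.
Circular speed at r₁: v₁ = √(μ/r₁) = √(9.89605×10^8/3.351×10^5) = 54.34 km/s.
On the transfer ellipse at r₁, vis-viva equation gives v_p = √[μ(2/r₁ − 1/a_t)] = 71.49 km/s.
First burn Δv₁ = |v_p − v₁| = 17.15 km/s.
At r₂, v₂ = √(μ/r₂) = 21.44 km/s.
Transfer-orbit speed at r₂: v_a = √[μ(2/r₂ − 1/a_t)] = 11.13 km/s.
Second burn Δv₂ = |v₂ − v_a| = 10.31 km/s.
Total Δv = Δv₁ + Δv₂ = 27.46 km/s.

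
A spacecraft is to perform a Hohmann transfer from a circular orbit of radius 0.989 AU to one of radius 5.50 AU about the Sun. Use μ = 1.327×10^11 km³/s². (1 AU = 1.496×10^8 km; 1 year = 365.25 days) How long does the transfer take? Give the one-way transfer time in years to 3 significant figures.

t = 2.92 years

In km: r₁ = 0.989 × 1.496×10^8 = 1.479544×10^8 km; r₂ = 5.50 × 1.496×10^8 = 8.228×10^8 km.
The Hohmann ellipse has a_t = (r₁ + r₂)/2 = 4.853772×10^8 km.
By Kepler's third law the transfer-orbit period is T = 2π√(a_t³/μ), so t = T/2 = 9.222×10^7 s.
Converting: 9.222×10^7 s ÷ 3.15576×10^7 s/year (365.25 × 86400) = 2.92 years.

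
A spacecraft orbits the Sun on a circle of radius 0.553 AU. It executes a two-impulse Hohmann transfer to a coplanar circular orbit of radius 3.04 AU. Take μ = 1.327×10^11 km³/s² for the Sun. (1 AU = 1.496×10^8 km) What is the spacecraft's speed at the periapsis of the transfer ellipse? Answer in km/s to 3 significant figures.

v = 52.1 km/s

In km: r₁ = 0.553 × 1.496×10^8 = 8.27288×10^7 km; r₂ = 3.04 × 1.496×10^8 = 4.54784×10^8 km.
Semi-major axis of the transfer orbit: a_t = (8.27288×10^7 + 4.54784×10^8)/2 = 2.687564×10^8 km.
At periapsis, r = 8.27288×10^7 km.
From the vis-viva equation, v = √[μ(2/r − 1/a_t)] = 52.10 km/s.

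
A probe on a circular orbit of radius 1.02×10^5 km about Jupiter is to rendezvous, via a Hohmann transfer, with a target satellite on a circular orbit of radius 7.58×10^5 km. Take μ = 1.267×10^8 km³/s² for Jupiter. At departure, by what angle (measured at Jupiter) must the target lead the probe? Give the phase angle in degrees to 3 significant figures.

φ = 103°

Semi-major axis of the transfer orbit: a_t = (1.020×10^5 + 7.580×10^5)/2 = 4.300×10^5 km.
Transfer time t = π√(a_t³/μ) = 78698 s.
The target's mean motion on its circular orbit is ω₂ = √(μ/r₂³) = 1.7056×10^-5 rad/s.
Angle swept by the target during transfer: ω₂·t = 1.3423 rad = 76.91°.
The probe traverses 180° on the transfer ellipse, so the target must lead by 180° − 76.91° = 103°.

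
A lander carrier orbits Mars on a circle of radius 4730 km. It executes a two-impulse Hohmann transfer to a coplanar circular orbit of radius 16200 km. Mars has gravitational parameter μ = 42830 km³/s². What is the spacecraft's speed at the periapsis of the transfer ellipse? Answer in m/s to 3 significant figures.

v = 3740 m/s

Transfer-ellipse semi-major axis a_t = (r₁ + r₂)/2 = (4730 + 16200)/2 = 10465 km.
At periapsis, r = 4730 km.
Vis-viva: v = √[μ(2/r − 1/a_t)] = √[42830 × (2/4730 − 1/10465)] = 3.744 km/s.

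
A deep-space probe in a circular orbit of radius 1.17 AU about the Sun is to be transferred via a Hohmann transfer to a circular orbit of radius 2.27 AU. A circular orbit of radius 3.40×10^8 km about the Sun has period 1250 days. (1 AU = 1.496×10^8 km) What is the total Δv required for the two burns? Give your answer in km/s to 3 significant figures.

From Kepler's third law T² = 4π²r³/μ at r = 3.40×10^8 km, T = 1250 days = 1250 × 86400 s = 1.080×10^8 s: μ = 4π²r³/T² = 1.33030×10^11 km³/s².
In km: r₁ = 1.17 × 1.496×10^8 = 1.75032×10^8 km; r₂ = 2.27 × 1.496×10^8 = 3.39592×10^8 km.
The Hohmann ellipse has a_t = (r₁ + r₂)/2 = 2.57312×10^8 km.
Circular speed at r₁: v₁ = √(μ/r₁) = √(1.33030×10^11/1.75032×10^8) = 27.56867 km/s.
Transfer-orbit speed at r₁ (vis-viva equation): v_p = √[μ(2/r₁ − 1/a_t)] = 31.67120 km/s.
First burn Δv₁ = |v_p − v₁| = 4.103 km/s.
At r₂, v₂ = √(μ/r₂) = 19.792 km/s.
Transfer-orbit speed at r₂: v_a = √[μ(2/r₂ − 1/a_t)] = 16.324 km/s.
Second burn Δv₂ = |v₂ − v_a| = 3.468 km/s.
Total Δv = Δv₁ + Δv₂ = 7.571 km/s.

Δv = 7.57 km/s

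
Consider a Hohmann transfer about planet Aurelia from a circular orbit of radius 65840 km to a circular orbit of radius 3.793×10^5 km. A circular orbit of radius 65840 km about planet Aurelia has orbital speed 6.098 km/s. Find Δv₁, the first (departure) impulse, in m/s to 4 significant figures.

Δv₁ = 1863 m/s

From the circular-orbit relation v² = μ/r at r = 65840 km: μ = v²r = (6.098)² × 65840 = 2.44830×10^6 km³/s².
Semi-major axis of the transfer orbit: a_t = (65840 + 3.793×10^5)/2 = 2.2257×10^5 km.
On the circular orbit at r = 65840 km, v_c = √(μ/r) = 6.098 km/s.
Vis-viva on the transfer ellipse at r = 65840 km gives v_t = √[μ(2/r − 1/a_t)] = 7.961 km/s.
Δv₁ = |v_t − v_c| = |7.961 − 6.098| = 1.863 km/s.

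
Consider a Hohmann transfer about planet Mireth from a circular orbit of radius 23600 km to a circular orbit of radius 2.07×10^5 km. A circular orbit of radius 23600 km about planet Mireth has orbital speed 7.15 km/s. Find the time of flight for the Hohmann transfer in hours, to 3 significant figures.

t = 31.1 hours

From the circular-orbit relation v² = μ/r at r = 23600 km: μ = v²r = (7.15)² × 23600 = 1.20649×10^6 km³/s².
The Hohmann ellipse has a_t = (r₁ + r₂)/2 = 1.153×10^5 km.
By Kepler's third law the transfer-orbit period is T = 2π√(a_t³/μ), so t = T/2 = 1.120×10^5 s.
Converting: 1.120×10^5 s ÷ 3600 s/hour = 31.1 hours.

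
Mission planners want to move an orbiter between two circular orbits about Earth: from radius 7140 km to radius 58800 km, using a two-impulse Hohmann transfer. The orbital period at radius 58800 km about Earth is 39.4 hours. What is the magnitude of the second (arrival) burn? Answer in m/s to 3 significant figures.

Δv₂ = 1390 m/s

From Kepler's third law T² = 4π²r³/μ at r = 58800 km, T = 39.4 hours = 39.4 × 3600 s = 1.4184×10^5 s: μ = 4π²r³/T² = 3.98928×10^5 km³/s².
Transfer-ellipse semi-major axis a_t = (r₁ + r₂)/2 = (7140 + 58800)/2 = 32970 km.
Circular speed at r = 58800 km: v_c = √(μ/r) = 2.605 km/s.
Transfer-orbit speed at the same r (vis-viva, a = a_t): v_t = √[μ(2/r − 1/a_t)] = 1.212 km/s.
Δv₂ = |v_t − v_c| = |1.212 − 2.605| = 1.393 km/s.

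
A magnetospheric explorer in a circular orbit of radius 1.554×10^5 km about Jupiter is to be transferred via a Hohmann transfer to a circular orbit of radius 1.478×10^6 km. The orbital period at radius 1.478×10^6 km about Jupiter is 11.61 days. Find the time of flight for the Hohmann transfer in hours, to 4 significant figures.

From Kepler's third law T² = 4π²r³/μ at r = 1.478×10^6 km, T = 11.61 days = 11.61 × 86400 s = 1.003104×10^6 s: μ = 4π²r³/T² = 1.26675×10^8 km³/s².
Semi-major axis of the transfer orbit: a_t = (1.554×10^5 + 1.478×10^6)/2 = 8.167×10^5 km.
Transfer time t = π√(a_t³/μ) = π√((8.167×10^5)³ / 1.26675×10^8) = 2.06015×10^5 s.
Converting: 2.06015×10^5 s ÷ 3600 s/hour = 57.23 hours.

t = 57.23 hours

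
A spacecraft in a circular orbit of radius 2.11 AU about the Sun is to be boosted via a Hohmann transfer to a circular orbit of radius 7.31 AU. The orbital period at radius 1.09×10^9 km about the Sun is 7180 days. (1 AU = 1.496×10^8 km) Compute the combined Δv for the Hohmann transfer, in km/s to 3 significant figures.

From Kepler's third law T² = 4π²r³/μ at r = 1.09×10^9 km, T = 7180 days = 7180 × 86400 s = 6.20352×10^8 s: μ = 4π²r³/T² = 1.32850×10^11 km³/s².
In km: r₁ = 2.11 × 1.496×10^8 = 3.15656×10^8 km; r₂ = 7.31 × 1.496×10^8 = 1.093576×10^9 km.
Semi-major axis of the transfer orbit: a_t = (3.15656×10^8 + 1.093576×10^9)/2 = 7.04616×10^8 km.
Circular speed at r₁: v₁ = √(μ/r₁) = √(1.32850×10^11/3.15656×10^8) = 20.51514 km/s.
On the transfer ellipse at r₁, v² = μ(2/r − 1/a) gives v_p = √[μ(2/r₁ − 1/a_t)] = 25.55775 km/s.
First burn Δv₁ = |v_p − v₁| = 5.0426 km/s.
At r₂, v₂ = √(μ/r₂) = 11.0219 km/s.
Transfer-orbit speed at r₂: v_a = √[μ(2/r₂ − 1/a_t)] = 7.37713 km/s.
Second burn Δv₂ = |v₂ − v_a| = 3.6448 km/s.
Δv = Δv₁ + Δv₂ = 5.0426 + 3.6448 = 8.687 km/s.

Δv = 8.69 km/s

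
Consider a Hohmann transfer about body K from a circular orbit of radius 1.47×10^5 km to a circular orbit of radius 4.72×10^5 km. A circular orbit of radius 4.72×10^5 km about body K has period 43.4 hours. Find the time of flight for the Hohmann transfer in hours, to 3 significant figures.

t = 11.5 hours

From Kepler's third law T² = 4π²r³/μ at r = 4.72×10^5 km, T = 43.4 hours = 43.4 × 3600 s = 1.5624×10^5 s: μ = 4π²r³/T² = 1.70060×10^8 km³/s².
Semi-major axis of the transfer orbit: a_t = (1.470×10^5 + 4.720×10^5)/2 = 3.095×10^5 km.
Transfer time t = π√(a_t³/μ) = π√((3.095×10^5)³ / 1.70060×10^8) = 41480 s.
Converting: 41480 s ÷ 3600 s/hour = 11.5 hours.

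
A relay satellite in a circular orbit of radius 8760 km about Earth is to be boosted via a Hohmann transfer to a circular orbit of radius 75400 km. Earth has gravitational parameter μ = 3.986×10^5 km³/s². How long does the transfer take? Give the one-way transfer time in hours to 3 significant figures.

t = 11.9 hours

Semi-major axis of the transfer orbit: a_t = (8760 + 75400)/2 = 42080 km.
Half the transfer-orbit period gives t = π√(a_t³/μ) = 42950 s.
Converting: 42950 s ÷ 3600 s/hour = 11.9 hours.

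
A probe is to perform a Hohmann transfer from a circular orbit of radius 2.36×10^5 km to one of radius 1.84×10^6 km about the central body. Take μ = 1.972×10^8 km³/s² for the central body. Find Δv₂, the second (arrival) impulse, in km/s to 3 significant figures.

Δv₂ = 5.42 km/s

Semi-major axis of the transfer orbit: a_t = (2.360×10^5 + 1.840×10^6)/2 = 1.038×10^6 km.
Circular speed at r = 1.840×10^6 km: v_c = √(μ/r) = 10.352 km/s.
Vis-viva on the transfer ellipse at r = 1.840×10^6 km gives v_t = √[μ(2/r − 1/a_t)] = 4.9363 km/s.
Δv₂ = |v_t − v_c| = |4.9363 − 10.352| = 5.416 km/s.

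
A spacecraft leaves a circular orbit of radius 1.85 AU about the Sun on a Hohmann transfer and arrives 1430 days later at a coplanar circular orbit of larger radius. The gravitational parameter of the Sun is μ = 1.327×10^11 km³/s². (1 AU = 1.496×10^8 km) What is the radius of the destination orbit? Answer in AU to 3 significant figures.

r₂ = 6.04 AU

In km: r₁ = 1.85 × 1.496×10^8 = 2.7676×10^8 km.
Transfer time t = 1430 days = 1.23552×10^8 s, and t = π√(a_t³/μ).
So a_t = (μ t²/π²)^(1/3) = (1.327×10^11 × (1.23552×10^8)² / π²)^(1/3) = 5.8987×10^8 km.
Since a_t = (r₁ + r₂)/2, r₂ = 2a_t − r₁ = 2×5.8987×10^8 − 2.7676×10^8 = 9.0298×10^8 km.
In AU: r₂ = 9.0298×10^8 / 1.496×10^8 = 6.04 AU.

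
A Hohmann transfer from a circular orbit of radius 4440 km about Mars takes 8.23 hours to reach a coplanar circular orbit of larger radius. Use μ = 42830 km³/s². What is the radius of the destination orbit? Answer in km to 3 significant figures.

Transfer time t = 8.23 hours = 29628 s, and t = π√(a_t³/μ).
So a_t = (μ t²/π²)^(1/3) = (42830 × (29628)² / π²)^(1/3) = 15618 km.
Since a_t = (r₁ + r₂)/2, r₂ = 2a_t − r₁ = 2×15618 − 4440 = 26796 km.

r₂ = 26800 km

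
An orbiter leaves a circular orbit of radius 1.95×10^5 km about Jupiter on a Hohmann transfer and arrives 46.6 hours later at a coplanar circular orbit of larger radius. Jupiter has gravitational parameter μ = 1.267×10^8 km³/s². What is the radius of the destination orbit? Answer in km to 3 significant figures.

Transfer time t = 46.6 hours = 1.6776×10^5 s, and t = π√(a_t³/μ).
So a_t = (μ t²/π²)^(1/3) = (1.267×10^8 × (1.6776×10^5)² / π²)^(1/3) = 7.1223×10^5 km.
Since a_t = (r₁ + r₂)/2, r₂ = 2a_t − r₁ = 2×7.1223×10^5 − 1.950×10^5 = 1.22946×10^6 km.

r₂ = 1.23×10^6 km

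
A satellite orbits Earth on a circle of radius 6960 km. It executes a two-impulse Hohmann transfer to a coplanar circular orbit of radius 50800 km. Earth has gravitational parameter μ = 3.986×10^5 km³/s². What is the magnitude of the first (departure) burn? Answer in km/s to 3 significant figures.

Δv₁ = 2.47 km/s

Semi-major axis of the transfer orbit: a_t = (6960 + 50800)/2 = 28880 km.
Circular speed at r = 6960 km: v_c = √(μ/r) = 7.5677 km/s.
Vis-viva on the transfer ellipse at r = 6960 km gives v_t = √[μ(2/r − 1/a_t)] = 10.037 km/s.
Δv₁ = |v_t − v_c| = |10.037 − 7.5677| = 2.469 km/s.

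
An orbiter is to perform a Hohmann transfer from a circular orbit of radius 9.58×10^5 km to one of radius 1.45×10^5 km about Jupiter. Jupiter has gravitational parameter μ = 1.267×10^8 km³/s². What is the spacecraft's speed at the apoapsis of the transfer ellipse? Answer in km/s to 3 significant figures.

Semi-major axis of the transfer orbit: a_t = (9.580×10^5 + 1.450×10^5)/2 = 5.515×10^5 km.
The apoapsis of the transfer ellipse is at r = 9.580×10^5 km.
From the vis-viva equation, v = √[μ(2/r − 1/a_t)] = 5.897 km/s.

v = 5.90 km/s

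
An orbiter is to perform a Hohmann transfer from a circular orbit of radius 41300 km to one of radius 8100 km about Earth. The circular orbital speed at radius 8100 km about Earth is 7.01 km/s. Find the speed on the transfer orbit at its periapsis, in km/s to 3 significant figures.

From the circular-orbit relation v² = μ/r at r = 8100 km: μ = v²r = (7.01)² × 8100 = 3.98035×10^5 km³/s².
Transfer-ellipse semi-major axis a_t = (r₁ + r₂)/2 = (41300 + 8100)/2 = 24700 km.
At periapsis, r = 8100 km.
Applying v² = μ(2/r − 1/a_t): v = 9.065 km/s.

v = 9.06 km/s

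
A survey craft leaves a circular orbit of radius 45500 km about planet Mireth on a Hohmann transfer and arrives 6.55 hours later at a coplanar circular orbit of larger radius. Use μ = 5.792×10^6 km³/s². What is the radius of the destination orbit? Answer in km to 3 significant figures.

r₂ = 92200 km

Transfer time t = 6.55 hours = 23580 s, and t = π√(a_t³/μ).
So a_t = (μ t²/π²)^(1/3) = (5.792×10^6 × (23580)² / π²)^(1/3) = 68845 km.
Since a_t = (r₁ + r₂)/2, r₂ = 2a_t − r₁ = 2×68845 − 45500 = 92190 km.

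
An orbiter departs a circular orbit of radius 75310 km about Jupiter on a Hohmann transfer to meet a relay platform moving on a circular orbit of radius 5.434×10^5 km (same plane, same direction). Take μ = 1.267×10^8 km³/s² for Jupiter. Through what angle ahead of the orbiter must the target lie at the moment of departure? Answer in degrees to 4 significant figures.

φ = 102.7°

Transfer-ellipse semi-major axis a_t = (r₁ + r₂)/2 = (75310 + 5.434×10^5)/2 = 3.09355×10^5 km.
Transfer time t = π√(a_t³/μ) = 48023 s.
The target's mean motion on its circular orbit is ω₂ = √(μ/r₂³) = 2.8100×10^-5 rad/s.
Angle swept by the target during transfer: ω₂·t = 1.34945 rad = 77.32°.
The orbiter traverses 180° on the transfer ellipse, so the target must lead by 180° − 77.32° = 102.7°.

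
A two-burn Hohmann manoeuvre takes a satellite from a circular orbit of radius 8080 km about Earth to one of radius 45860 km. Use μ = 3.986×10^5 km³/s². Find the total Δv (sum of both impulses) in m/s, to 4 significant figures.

Δv = 3470 m/s

Transfer-ellipse semi-major axis a_t = (r₁ + r₂)/2 = (8080 + 45860)/2 = 26970 km.
At r₁ the circular-orbit speed is v₁ = √(μ/r₁) = 7.02365 km/s.
Transfer-orbit speed at r₁ (vis-viva): v_p = √[μ(2/r₁ − 1/a_t)] = 9.15882 km/s.
First burn Δv₁ = |v_p − v₁| = 2.1352 km/s.
Circular speed at r₂: v₂ = √(μ/r₂) = 2.9482 km/s.
Transfer-orbit speed at r₂: v_a = √[μ(2/r₂ − 1/a_t)] = 1.6137 km/s.
Second burn Δv₂ = |v₂ − v_a| = 1.3345 km/s.
Δv = Δv₁ + Δv₂ = 2.1352 + 1.3345 = 3.470 km/s.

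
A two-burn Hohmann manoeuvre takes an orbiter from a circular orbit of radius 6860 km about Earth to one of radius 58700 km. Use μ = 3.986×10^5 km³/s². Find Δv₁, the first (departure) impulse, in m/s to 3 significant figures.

Δv₁ = 2580 m/s

The Hohmann ellipse has a_t = (r₁ + r₂)/2 = 32780 km.
On the circular orbit at r = 6860 km, v_c = √(μ/r) = 7.62266 km/s.
Vis-viva on the transfer ellipse at r = 6860 km gives v_t = √[μ(2/r − 1/a_t)] = 10.2005 km/s.
Δv₁ = |v_t − v_c| = |10.2005 − 7.62266| = 2.578 km/s.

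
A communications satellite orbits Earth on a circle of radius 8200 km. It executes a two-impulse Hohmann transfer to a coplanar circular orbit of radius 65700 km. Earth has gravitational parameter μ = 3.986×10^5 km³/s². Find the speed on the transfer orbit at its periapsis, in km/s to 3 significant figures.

Transfer-ellipse semi-major axis a_t = (r₁ + r₂)/2 = (8200 + 65700)/2 = 36950 km.
The periapsis of the transfer ellipse is at r = 8200 km.
From the vis-viva equation, v = √[μ(2/r − 1/a_t)] = 9.297 km/s.

v = 9.30 km/s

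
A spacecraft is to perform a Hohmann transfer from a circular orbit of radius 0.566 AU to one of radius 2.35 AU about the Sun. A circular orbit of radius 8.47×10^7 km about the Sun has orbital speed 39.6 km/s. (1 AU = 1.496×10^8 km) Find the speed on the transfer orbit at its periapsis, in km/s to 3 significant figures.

v = 50.3 km/s

From the circular-orbit relation v² = μ/r at r = 8.47×10^7 km: μ = v²r = (39.6)² × 8.47×10^7 = 1.32823×10^11 km³/s².
In km: r₁ = 0.566 × 1.496×10^8 = 8.46736×10^7 km; r₂ = 2.35 × 1.496×10^8 = 3.5156×10^8 km.
The Hohmann ellipse has a_t = (r₁ + r₂)/2 = 2.181168×10^8 km.
At periapsis, r = 8.46736×10^7 km.
From the vis-viva equation, v = √[μ(2/r − 1/a_t)] = 50.28 km/s.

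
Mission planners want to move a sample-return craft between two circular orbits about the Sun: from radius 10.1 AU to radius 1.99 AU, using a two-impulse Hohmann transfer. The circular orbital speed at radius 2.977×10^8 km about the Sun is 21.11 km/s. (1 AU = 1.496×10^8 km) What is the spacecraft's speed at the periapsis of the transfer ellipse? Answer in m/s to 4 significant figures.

v = 27290 m/s

From the circular-orbit relation v² = μ/r at r = 2.977×10^8 km: μ = v²r = (21.11)² × 2.977×10^8 = 1.32665×10^11 km³/s².
In km: r₁ = 10.1 × 1.496×10^8 = 1.51096×10^9 km; r₂ = 1.99 × 1.496×10^8 = 2.97704×10^8 km.
Transfer-ellipse semi-major axis a_t = (r₁ + r₂)/2 = (1.51096×10^9 + 2.97704×10^8)/2 = 9.04332×10^8 km.
The periapsis of the transfer ellipse is at r = 2.97704×10^8 km.
Vis-viva: v = √[μ(2/r − 1/a_t)] = √[1.32665×10^11 × (2/2.97704×10^8 − 1/9.04332×10^8)] = 27.29 km/s.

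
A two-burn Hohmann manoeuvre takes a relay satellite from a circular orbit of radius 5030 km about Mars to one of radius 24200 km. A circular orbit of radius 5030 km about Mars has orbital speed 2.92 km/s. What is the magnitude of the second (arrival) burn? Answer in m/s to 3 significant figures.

From the circular-orbit relation v² = μ/r at r = 5030 km: μ = v²r = (2.92)² × 5030 = 42887.8 km³/s².
Transfer-ellipse semi-major axis a_t = (r₁ + r₂)/2 = (5030 + 24200)/2 = 14615 km.
On the circular orbit at r = 24200 km, v_c = √(μ/r) = 1.33125 km/s.
Transfer-orbit speed at the same r (vis-viva, a = a_t): v_t = √[μ(2/r − 1/a_t)] = 0.780987 km/s.
Δv₂ = |v_t − v_c| = |0.780987 − 1.33125| = 0.5503 km/s.

Δv₂ = 550 m/s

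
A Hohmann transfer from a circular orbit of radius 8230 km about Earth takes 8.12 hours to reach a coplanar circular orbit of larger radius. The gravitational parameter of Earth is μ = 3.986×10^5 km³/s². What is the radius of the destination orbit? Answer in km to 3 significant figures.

Transfer time t = 8.12 hours = 29232 s, and t = π√(a_t³/μ).
So a_t = (μ t²/π²)^(1/3) = (3.986×10^5 × (29232)² / π²)^(1/3) = 32558 km.
Since a_t = (r₁ + r₂)/2, r₂ = 2a_t − r₁ = 2×32558 − 8230 = 56886 km.

r₂ = 56900 km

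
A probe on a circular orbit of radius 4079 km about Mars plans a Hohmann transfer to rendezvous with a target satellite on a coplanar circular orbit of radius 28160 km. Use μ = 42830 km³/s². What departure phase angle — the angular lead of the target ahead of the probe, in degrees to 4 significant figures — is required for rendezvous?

Semi-major axis of the transfer orbit: a_t = (4079 + 28160)/2 = 16119.5 km.
The half-period of the transfer ellipse is t = π√(a_t³/μ) = 31067 s.
The target's mean motion on its circular orbit is ω₂ = √(μ/r₂³) = 4.3795×10^-5 rad/s.
Angle swept by the target during transfer: ω₂·t = 1.3606 rad = 77.96°.
Arrival is 180° from departure on the ellipse, so φ = 180° − 77.96° = 102.0°.

φ = 102.0°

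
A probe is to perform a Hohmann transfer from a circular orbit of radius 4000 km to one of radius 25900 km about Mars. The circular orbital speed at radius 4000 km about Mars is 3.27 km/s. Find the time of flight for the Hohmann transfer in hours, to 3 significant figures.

From the circular-orbit relation v² = μ/r at r = 4000 km: μ = v²r = (3.27)² × 4000 = 42771.6 km³/s².
Semi-major axis of the transfer orbit: a_t = (4000 + 25900)/2 = 14950 km.
Half the transfer-orbit period gives t = π√(a_t³/μ) = 27770 s.
Converting: 27770 s ÷ 3600 s/hour = 7.71 hours.

t = 7.71 hours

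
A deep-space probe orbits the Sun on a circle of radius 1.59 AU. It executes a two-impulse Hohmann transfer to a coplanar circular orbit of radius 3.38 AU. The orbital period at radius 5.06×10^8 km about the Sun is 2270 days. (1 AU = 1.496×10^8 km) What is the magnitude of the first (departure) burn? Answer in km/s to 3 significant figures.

Δv₁ = 3.93 km/s

From Kepler's third law T² = 4π²r³/μ at r = 5.06×10^8 km, T = 2270 days = 2270 × 86400 s = 1.96128×10^8 s: μ = 4π²r³/T² = 1.32963×10^11 km³/s².
In km: r₁ = 1.59 × 1.496×10^8 = 2.37864×10^8 km; r₂ = 3.38 × 1.496×10^8 = 5.05648×10^8 km.
Semi-major axis of the transfer orbit: a_t = (2.37864×10^8 + 5.05648×10^8)/2 = 3.71756×10^8 km.
Circular speed at r = 2.37864×10^8 km: v_c = √(μ/r) = 23.643 km/s.
Vis-viva on the transfer ellipse at r = 2.37864×10^8 km gives v_t = √[μ(2/r − 1/a_t)] = 27.574 km/s.
Δv₁ = |v_t − v_c| = |27.574 − 23.643| = 3.931 km/s.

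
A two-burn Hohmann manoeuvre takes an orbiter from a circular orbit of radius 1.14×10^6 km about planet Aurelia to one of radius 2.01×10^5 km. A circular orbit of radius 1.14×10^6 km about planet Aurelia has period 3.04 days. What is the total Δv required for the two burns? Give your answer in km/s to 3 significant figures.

From Kepler's third law T² = 4π²r³/μ at r = 1.14×10^6 km, T = 3.04 days = 3.04 × 86400 s = 2.62656×10^5 s: μ = 4π²r³/T² = 8.47812×10^8 km³/s².
Semi-major axis of the transfer orbit: a_t = (1.140×10^6 + 2.010×10^5)/2 = 6.705×10^5 km.
At r₁ the circular-orbit speed is v₁ = √(μ/r₁) = 27.27 km/s.
On the transfer ellipse at r₁, vis-viva gives v_a = √[μ(2/r₁ − 1/a_t)] = 14.93 km/s.
First burn Δv₁ = |v_a − v₁| = 12.34 km/s.
At r₂, v₂ = √(μ/r₂) = 64.946 km/s.
Transfer-orbit speed at r₂: v_p = √[μ(2/r₂ − 1/a_t)] = 84.685 km/s.
Second burn Δv₂ = |v₂ − v_p| = 19.74 km/s.
Total Δv = Δv₁ + Δv₂ = 32.08 km/s.

Δv = 32.1 km/s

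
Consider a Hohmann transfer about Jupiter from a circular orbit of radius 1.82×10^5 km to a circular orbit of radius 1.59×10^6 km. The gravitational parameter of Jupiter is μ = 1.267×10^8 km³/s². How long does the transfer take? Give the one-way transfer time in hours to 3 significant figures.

t = 64.7 hours

The Hohmann ellipse has a_t = (r₁ + r₂)/2 = 8.860×10^5 km.
Transfer time t = π√(a_t³/μ) = π√((8.860×10^5)³ / 1.267×10^8) = 2.328×10^5 s.
Converting: 2.328×10^5 s ÷ 3600 s/hour = 64.7 hours.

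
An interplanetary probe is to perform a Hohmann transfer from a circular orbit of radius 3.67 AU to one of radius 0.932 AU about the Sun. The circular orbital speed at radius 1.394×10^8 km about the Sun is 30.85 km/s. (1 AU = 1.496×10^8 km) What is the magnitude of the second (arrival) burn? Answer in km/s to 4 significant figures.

From the circular-orbit relation v² = μ/r at r = 1.394×10^8 km: μ = v²r = (30.85)² × 1.394×10^8 = 1.32670×10^11 km³/s².
In km: r₁ = 3.67 × 1.496×10^8 = 5.49032×10^8 km; r₂ = 0.932 × 1.496×10^8 = 1.394272×10^8 km.
Semi-major axis of the transfer orbit: a_t = (5.49032×10^8 + 1.394272×10^8)/2 = 3.442296×10^8 km.
On the circular orbit at r = 1.394272×10^8 km, v_c = √(μ/r) = 30.85 km/s.
Vis-viva on the transfer ellipse at r = 1.394272×10^8 km gives v_t = √[μ(2/r − 1/a_t)] = 38.96 km/s.
Δv₂ = |v_t − v_c| = |38.96 − 30.85| = 8.110 km/s.

Δv₂ = 8.110 km/s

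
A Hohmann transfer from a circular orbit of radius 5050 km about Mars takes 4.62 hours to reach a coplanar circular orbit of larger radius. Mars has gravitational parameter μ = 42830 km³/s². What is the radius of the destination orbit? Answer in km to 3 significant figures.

r₂ = 16200 km

Transfer time t = 4.62 hours = 16632 s, and t = π√(a_t³/μ).
So a_t = (μ t²/π²)^(1/3) = (42830 × (16632)² / π²)^(1/3) = 10628 km.
Since a_t = (r₁ + r₂)/2, r₂ = 2a_t − r₁ = 2×10628 − 5050 = 16206 km.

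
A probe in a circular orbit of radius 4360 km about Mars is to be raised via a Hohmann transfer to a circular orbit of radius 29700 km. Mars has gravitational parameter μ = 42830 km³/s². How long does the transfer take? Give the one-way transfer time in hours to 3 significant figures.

The Hohmann ellipse has a_t = (r₁ + r₂)/2 = 17030 km.
By Kepler's third law the transfer-orbit period is T = 2π√(a_t³/μ), so t = T/2 = 33740 s.
Converting: 33740 s ÷ 3600 s/hour = 9.37 hours.

t = 9.37 hours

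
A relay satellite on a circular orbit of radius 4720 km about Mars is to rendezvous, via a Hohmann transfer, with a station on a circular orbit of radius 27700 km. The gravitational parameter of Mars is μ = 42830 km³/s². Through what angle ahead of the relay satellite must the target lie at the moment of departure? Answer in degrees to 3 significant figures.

The Hohmann ellipse has a_t = (r₁ + r₂)/2 = 16210 km.
The half-period of the transfer ellipse is t = π√(a_t³/μ) = 31330 s.
The target's mean motion on its circular orbit is ω₂ = √(μ/r₂³) = 4.489×10^-5 rad/s.
Angle swept by the target during transfer: ω₂·t = 1.4064 rad = 80.58°.
Arrival is 180° from departure on the ellipse, so φ = 180° − 80.58° = 99.4°.

φ = 99.4°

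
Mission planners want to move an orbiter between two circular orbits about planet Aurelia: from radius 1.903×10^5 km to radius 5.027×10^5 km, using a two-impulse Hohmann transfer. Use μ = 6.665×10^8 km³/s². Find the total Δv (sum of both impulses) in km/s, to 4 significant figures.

Δv = 21.53 km/s

Semi-major axis of the transfer orbit: a_t = (1.903×10^5 + 5.027×10^5)/2 = 3.465×10^5 km.
At r₁ the circular-orbit speed is v₁ = √(μ/r₁) = 59.18 km/s.
Transfer-orbit speed at r₁ (v² = μ(2/r − 1/a)): v_p = √[μ(2/r₁ − 1/a_t)] = 71.28 km/s.
First burn Δv₁ = |v_p − v₁| = 12.10 km/s.
Circular speed at r₂: v₂ = √(μ/r₂) = 36.412 km/s.
Transfer-orbit speed at r₂: v_a = √[μ(2/r₂ − 1/a_t)] = 26.984 km/s.
Second burn Δv₂ = |v₂ − v_a| = 9.428 km/s.
Δv = Δv₁ + Δv₂ = 12.10 + 9.428 = 21.53 km/s.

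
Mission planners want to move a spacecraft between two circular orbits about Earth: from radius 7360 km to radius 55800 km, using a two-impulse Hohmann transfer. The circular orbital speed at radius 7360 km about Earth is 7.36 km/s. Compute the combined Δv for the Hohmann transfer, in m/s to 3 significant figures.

From the circular-orbit relation v² = μ/r at r = 7360 km: μ = v²r = (7.36)² × 7360 = 3.98688×10^5 km³/s².
Transfer-ellipse semi-major axis a_t = (r₁ + r₂)/2 = (7360 + 55800)/2 = 31580 km.
At r₁ the circular-orbit speed is v₁ = √(μ/r₁) = 7.360 km/s.
On the transfer ellipse at r₁, vis-viva gives v_p = √[μ(2/r₁ − 1/a_t)] = 9.783 km/s.
First burn Δv₁ = |v_p − v₁| = 2.423 km/s.
At r₂, v₂ = √(μ/r₂) = 2.673 km/s.
Transfer-orbit speed at r₂: v_a = √[μ(2/r₂ − 1/a_t)] = 1.290 km/s.
Second burn Δv₂ = |v₂ − v_a| = 1.383 km/s.
Δv = Δv₁ + Δv₂ = 2.423 + 1.383 = 3.806 km/s.

Δv = 3810 m/s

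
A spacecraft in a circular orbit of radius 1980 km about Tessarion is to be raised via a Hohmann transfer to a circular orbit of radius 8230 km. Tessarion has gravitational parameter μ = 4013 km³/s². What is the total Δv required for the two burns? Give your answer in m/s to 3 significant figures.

Δv = 647 m/s

Transfer-ellipse semi-major axis a_t = (r₁ + r₂)/2 = (1980 + 8230)/2 = 5105 km.
Circular speed at r₁: v₁ = √(μ/r₁) = √(4013/1980) = 1.424 km/s.
Transfer-orbit speed at r₁ (vis-viva): v_p = √[μ(2/r₁ − 1/a_t)] = 1.808 km/s.
First burn Δv₁ = |v_p − v₁| = 0.3840 km/s.
Circular speed at r₂: v₂ = √(μ/r₂) = 0.6983 km/s.
Transfer-orbit speed at r₂: v_a = √[μ(2/r₂ − 1/a_t)] = 0.4349 km/s.
Second burn Δv₂ = |v₂ − v_a| = 0.2634 km/s.
Δv = Δv₁ + Δv₂ = 0.3840 + 0.2634 = 0.6474 km/s.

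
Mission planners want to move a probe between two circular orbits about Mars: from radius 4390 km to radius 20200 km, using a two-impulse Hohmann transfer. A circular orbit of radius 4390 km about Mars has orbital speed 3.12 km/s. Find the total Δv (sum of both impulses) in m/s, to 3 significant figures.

Δv = 1460 m/s

From the circular-orbit relation v² = μ/r at r = 4390 km: μ = v²r = (3.12)² × 4390 = 42734.0 km³/s².
The Hohmann ellipse has a_t = (r₁ + r₂)/2 = 12295 km.
At r₁ the circular-orbit speed is v₁ = √(μ/r₁) = 3.120000 km/s.
Transfer-orbit speed at r₁ (v² = μ(2/r − 1/a)): v_p = √[μ(2/r₁ − 1/a_t)] = 3.999135 km/s.
First burn Δv₁ = |v_p − v₁| = 0.879135 km/s.
At r₂, v₂ = √(μ/r₂) = 1.4544914 km/s.
Transfer-orbit speed at r₂: v_a = √[μ(2/r₂ − 1/a_t)] = 0.86911884 km/s.
Second burn Δv₂ = |v₂ − v_a| = 0.585373 km/s.
Total Δv = Δv₁ + Δv₂ = 1.465 km/s.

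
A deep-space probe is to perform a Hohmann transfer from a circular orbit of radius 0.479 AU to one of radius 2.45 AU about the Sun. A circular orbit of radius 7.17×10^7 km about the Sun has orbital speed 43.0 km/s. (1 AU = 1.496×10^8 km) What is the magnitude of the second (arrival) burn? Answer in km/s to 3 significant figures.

Δv₂ = 8.14 km/s

From the circular-orbit relation v² = μ/r at r = 7.17×10^7 km: μ = v²r = (43.0)² × 7.17×10^7 = 1.32573×10^11 km³/s².
In km: r₁ = 0.479 × 1.496×10^8 = 7.16584×10^7 km; r₂ = 2.45 × 1.496×10^8 = 3.6652×10^8 km.
The Hohmann ellipse has a_t = (r₁ + r₂)/2 = 2.190892×10^8 km.
Circular speed at r = 3.6652×10^8 km: v_c = √(μ/r) = 19.019 km/s.
Vis-viva on the transfer ellipse at r = 3.6652×10^8 km gives v_t = √[μ(2/r − 1/a_t)] = 10.877 km/s.
Δv₂ = |v_t − v_c| = |10.877 − 19.019| = 8.142 km/s.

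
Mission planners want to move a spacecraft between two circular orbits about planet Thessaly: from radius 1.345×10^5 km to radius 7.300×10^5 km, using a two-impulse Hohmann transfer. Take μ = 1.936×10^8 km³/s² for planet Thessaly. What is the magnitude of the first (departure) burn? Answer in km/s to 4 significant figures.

The Hohmann ellipse has a_t = (r₁ + r₂)/2 = 4.3225×10^5 km.
Circular speed at r = 1.345×10^5 km: v_c = √(μ/r) = 37.94 km/s.
Transfer-orbit speed at the same r (vis-viva, a = a_t): v_t = √[μ(2/r − 1/a_t)] = 49.30 km/s.
Δv₁ = |v_t − v_c| = |49.30 − 37.94| = 11.36 km/s.

Δv₁ = 11.36 km/s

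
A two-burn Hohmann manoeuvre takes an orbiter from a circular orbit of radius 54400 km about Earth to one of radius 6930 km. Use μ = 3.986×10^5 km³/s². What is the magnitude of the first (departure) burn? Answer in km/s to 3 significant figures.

Semi-major axis of the transfer orbit: a_t = (54400 + 6930)/2 = 30665 km.
Circular speed at r = 54400 km: v_c = √(μ/r) = 2.707 km/s.
Vis-viva on the transfer ellipse at r = 54400 km gives v_t = √[μ(2/r − 1/a_t)] = 1.287 km/s.
Δv₁ = |v_t − v_c| = |1.287 − 2.707| = 1.420 km/s.

Δv₁ = 1.42 km/s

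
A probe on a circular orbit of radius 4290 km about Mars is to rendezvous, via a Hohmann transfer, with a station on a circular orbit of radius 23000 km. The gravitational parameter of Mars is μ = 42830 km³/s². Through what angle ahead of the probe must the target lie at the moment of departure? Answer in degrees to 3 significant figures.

Transfer-ellipse semi-major axis a_t = (r₁ + r₂)/2 = (4290 + 23000)/2 = 13645 km.
Transfer time t = π√(a_t³/μ) = 24195.6 s.
Target angular speed ω₂ = √(μ/r₂³) = 5.93311×10^-5 rad/s.
Angle swept by the target during transfer: ω₂·t = 1.43555 rad = 82.251°.
The probe traverses 180° on the transfer ellipse, so the target must lead by 180° − 82.251° = 97.7°.

φ = 97.7°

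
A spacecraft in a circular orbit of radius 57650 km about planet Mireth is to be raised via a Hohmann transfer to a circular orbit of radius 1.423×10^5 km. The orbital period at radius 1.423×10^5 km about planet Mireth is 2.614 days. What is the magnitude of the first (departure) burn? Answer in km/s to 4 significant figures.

Δv₁ = 1.201 km/s

From Kepler's third law T² = 4π²r³/μ at r = 1.423×10^5 km, T = 2.614 days = 2.614 × 86400 s = 2.258496×10^5 s: μ = 4π²r³/T² = 2.23016×10^6 km³/s².
Semi-major axis of the transfer orbit: a_t = (57650 + 1.423×10^5)/2 = 99975 km.
Circular speed at r = 57650 km: v_c = √(μ/r) = 6.2197 km/s.
Transfer-orbit speed at the same r (vis-viva, a = a_t): v_t = √[μ(2/r − 1/a_t)] = 7.4204 km/s.
Δv₁ = |v_t − v_c| = |7.4204 − 6.2197| = 1.201 km/s.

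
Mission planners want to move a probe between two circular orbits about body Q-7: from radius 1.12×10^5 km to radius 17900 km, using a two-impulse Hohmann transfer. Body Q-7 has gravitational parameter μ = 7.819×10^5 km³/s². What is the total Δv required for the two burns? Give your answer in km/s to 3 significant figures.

Δv = 3.32 km/s

The Hohmann ellipse has a_t = (r₁ + r₂)/2 = 64950 km.
Circular speed at r₁: v₁ = √(μ/r₁) = √(7.819×10^5/1.120×10^5) = 2.642 km/s.
Transfer-orbit speed at r₁ (vis-viva): v_a = √[μ(2/r₁ − 1/a_t)] = 1.387 km/s.
First burn Δv₁ = |v_a − v₁| = 1.255 km/s.
At r₂, v₂ = √(μ/r₂) = 6.609 km/s.
Transfer-orbit speed at r₂: v_p = √[μ(2/r₂ − 1/a_t)] = 8.679 km/s.
Second burn Δv₂ = |v₂ − v_p| = 2.070 km/s.
Δv = Δv₁ + Δv₂ = 1.255 + 2.070 = 3.325 km/s.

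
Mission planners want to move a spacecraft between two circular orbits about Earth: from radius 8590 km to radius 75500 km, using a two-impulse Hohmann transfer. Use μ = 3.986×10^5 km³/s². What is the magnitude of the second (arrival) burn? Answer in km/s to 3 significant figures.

Δv₂ = 1.26 km/s

Transfer-ellipse semi-major axis a_t = (r₁ + r₂)/2 = (8590 + 75500)/2 = 42045 km.
On the circular orbit at r = 75500 km, v_c = √(μ/r) = 2.298 km/s.
Transfer-orbit speed at the same r (vis-viva, a = a_t): v_t = √[μ(2/r − 1/a_t)] = 1.039 km/s.
Δv₂ = |v_t − v_c| = |1.039 − 2.298| = 1.259 km/s.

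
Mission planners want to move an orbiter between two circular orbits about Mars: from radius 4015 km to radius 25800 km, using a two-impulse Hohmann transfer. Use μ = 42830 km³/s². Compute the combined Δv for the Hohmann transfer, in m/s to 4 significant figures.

Semi-major axis of the transfer orbit: a_t = (4015 + 25800)/2 = 14907.5 km.
Circular speed at r₁: v₁ = √(μ/r₁) = √(42830/4015) = 3.2661 km/s.
Transfer-orbit speed at r₁ (vis-viva): v_p = √[μ(2/r₁ − 1/a_t)] = 4.2967 km/s.
First burn Δv₁ = |v_p − v₁| = 1.0306 km/s.
At r₂, v₂ = √(μ/r₂) = 1.28844 km/s.
Transfer-orbit speed at r₂: v_a = √[μ(2/r₂ − 1/a_t)] = 0.668659 km/s.
Second burn Δv₂ = |v₂ − v_a| = 0.61978 km/s.
Total Δv = Δv₁ + Δv₂ = 1.650 km/s.

Δv = 1650 m/s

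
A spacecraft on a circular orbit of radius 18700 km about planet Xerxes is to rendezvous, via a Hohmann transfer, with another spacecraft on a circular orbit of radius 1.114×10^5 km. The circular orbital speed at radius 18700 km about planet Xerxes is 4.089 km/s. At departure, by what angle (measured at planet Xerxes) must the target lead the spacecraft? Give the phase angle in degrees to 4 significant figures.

From the circular-orbit relation v² = μ/r at r = 18700 km: μ = v²r = (4.089)² × 18700 = 3.12663×10^5 km³/s².
Semi-major axis of the transfer orbit: a_t = (18700 + 1.114×10^5)/2 = 65050 km.
The half-period of the transfer ellipse is t = π√(a_t³/μ) = 93214 s.
The target's mean motion on its circular orbit is ω₂ = √(μ/r₂³) = 1.5039×10^-5 rad/s.
Angle swept by the target during transfer: ω₂·t = 1.4018 rad = 80.32°.
The spacecraft traverses 180° on the transfer ellipse, so the target must lead by 180° − 80.32° = 99.68°.

φ = 99.68°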